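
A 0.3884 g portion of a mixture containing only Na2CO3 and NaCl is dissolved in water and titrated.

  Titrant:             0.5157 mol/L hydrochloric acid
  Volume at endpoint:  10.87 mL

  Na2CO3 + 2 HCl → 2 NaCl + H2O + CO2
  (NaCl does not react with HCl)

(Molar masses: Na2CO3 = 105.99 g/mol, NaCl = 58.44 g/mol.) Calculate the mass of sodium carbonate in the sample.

n(HCl) = 0.01087 × 0.5157 = 5.606 × 10^-3 mol
Let x = n(Na2CO3), y = n(NaCl).
Titrant: 2x = 5.606 × 10^-3;  mass: 105.99x + 58.44y = 0.3884
Solving, x = 2.803 × 10^-3 mol, y = 1.563 × 10^-3 mol
mass of Na2CO3 = 2.803 × 10^-3 × 105.99 = 0.2971 g

0.2971 g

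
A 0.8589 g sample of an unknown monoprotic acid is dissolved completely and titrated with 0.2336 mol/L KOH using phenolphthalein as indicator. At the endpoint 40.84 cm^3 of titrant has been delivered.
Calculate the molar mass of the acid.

n(KOH) = 0.04084 L × 0.2336 mol/L = 9.540 × 10^-3 mol
n(HA) = 9.540 × 10^-3 mol (1:1 ratio)
M = m / n = 0.8589 g / 9.540 × 10^-3 mol = 90.03 g/mol

90.03 g/mol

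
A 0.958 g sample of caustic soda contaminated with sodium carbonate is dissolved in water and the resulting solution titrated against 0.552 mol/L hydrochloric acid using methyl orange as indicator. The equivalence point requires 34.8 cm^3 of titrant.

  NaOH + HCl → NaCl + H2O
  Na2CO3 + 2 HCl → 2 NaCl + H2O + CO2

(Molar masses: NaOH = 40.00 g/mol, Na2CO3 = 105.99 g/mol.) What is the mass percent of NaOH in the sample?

n(HCl) = 0.0348 × 0.552 = 0.0192 mol
Let x = n(NaOH), y = n(Na2CO3).
Titrant: 1x + 2y = 0.0192;  mass: 40.00x + 105.99y = 0.958
Solving, x = 4.62 × 10^-3 mol, y = 7.30 × 10^-3 mol
mass of NaOH = 4.62 × 10^-3 × 40.00 = 0.185 g
% NaOH = 0.185 / 0.958 × 100 = 19.3 %

19.3 %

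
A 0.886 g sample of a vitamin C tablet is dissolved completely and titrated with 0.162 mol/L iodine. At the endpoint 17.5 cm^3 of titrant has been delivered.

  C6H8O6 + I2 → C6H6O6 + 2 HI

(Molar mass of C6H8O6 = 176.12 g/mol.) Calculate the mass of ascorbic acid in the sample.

n(I2) = 0.0175 L × 0.162 mol/L = 2.83 × 10^-3 mol
n(C6H8O6) = 2.83 × 10^-3 mol (1:1 ratio)
mass of C6H8O6 = 2.83 × 10^-3 × 176.12 g/mol = 0.499 g

0.499 g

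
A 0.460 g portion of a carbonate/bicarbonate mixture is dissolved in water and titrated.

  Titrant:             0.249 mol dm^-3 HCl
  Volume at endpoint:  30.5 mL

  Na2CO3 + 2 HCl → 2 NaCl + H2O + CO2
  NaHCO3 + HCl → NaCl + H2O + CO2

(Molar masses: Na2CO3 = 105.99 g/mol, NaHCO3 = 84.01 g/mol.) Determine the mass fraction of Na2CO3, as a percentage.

n(HCl) = 0.0305 × 0.249 = 7.59 × 10^-3 mol
Let x = n(Na2CO3), y = n(NaHCO3).
Titrant: 2x + 1y = 7.59 × 10^-3;  mass: 105.99x + 84.01y = 0.460
Solving, x = 2.87 × 10^-3 mol, y = 1.85 × 10^-3 mol
mass of Na2CO3 = 2.87 × 10^-3 × 105.99 = 0.304 g
% Na2CO3 = 0.304 / 0.460 × 100 = 66.1 %

66.1 %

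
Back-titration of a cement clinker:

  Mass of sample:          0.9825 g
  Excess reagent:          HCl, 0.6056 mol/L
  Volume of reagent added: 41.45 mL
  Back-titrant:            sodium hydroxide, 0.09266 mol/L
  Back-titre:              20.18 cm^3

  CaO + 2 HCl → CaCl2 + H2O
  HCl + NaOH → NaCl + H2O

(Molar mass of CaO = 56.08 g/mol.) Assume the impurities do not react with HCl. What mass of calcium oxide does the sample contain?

0.6514 g

n(HCl) added = 0.04145 × 0.6056 = 0.02510 mol
n(NaOH) used in back-titration = 0.02018 × 0.09266 = 1.870 × 10^-3 mol
n(HCl) left over = 1.870 × 10^-3 mol (1:1 ratio)
n(HCl) consumed by analyte = 0.02510 − 1.870 × 10^-3 = 0.02323 mol
From the 1:2 ratio, n(CaO) = 1/2 × 0.02323 = 0.01162 mol
mass of CaO = 0.01162 × 56.08 = 0.6514 g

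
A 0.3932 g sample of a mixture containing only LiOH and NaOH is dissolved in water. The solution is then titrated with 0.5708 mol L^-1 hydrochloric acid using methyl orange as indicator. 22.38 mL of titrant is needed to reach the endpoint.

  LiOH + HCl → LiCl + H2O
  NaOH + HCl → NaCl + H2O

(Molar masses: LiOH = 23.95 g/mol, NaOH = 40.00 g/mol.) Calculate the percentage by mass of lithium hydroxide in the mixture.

n(HCl) = 0.02238 × 0.5708 = 0.01277 mol
Let x = n(LiOH), y = n(NaOH).
Titrant: 1x + 1y = 0.01277;  mass: 23.95x + 40.00y = 0.3932
Solving, x = 7.338 × 10^-3 mol, y = 5.436 × 10^-3 mol
mass of LiOH = 7.338 × 10^-3 × 23.95 = 0.1758 g
% LiOH = 0.1758 / 0.3932 × 100 = 44.70 %

44.70 %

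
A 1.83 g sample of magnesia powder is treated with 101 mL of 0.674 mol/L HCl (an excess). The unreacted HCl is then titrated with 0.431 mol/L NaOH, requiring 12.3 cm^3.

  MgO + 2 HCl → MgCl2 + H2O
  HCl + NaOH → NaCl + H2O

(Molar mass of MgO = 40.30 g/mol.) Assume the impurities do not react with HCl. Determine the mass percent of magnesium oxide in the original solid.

n(HCl) added = 0.101 × 0.674 = 0.0681 mol
n(NaOH) used in back-titration = 0.0123 × 0.431 = 5.30 × 10^-3 mol
n(HCl) left over = 5.30 × 10^-3 mol (1:1 ratio)
n(HCl) consumed by analyte = 0.0681 − 5.30 × 10^-3 = 0.0628 mol
From the 1:2 ratio, n(MgO) = 1/2 × 0.0628 = 0.0314 mol
mass of MgO = 0.0314 × 40.30 = 1.26 g
% MgO = 1.26 / 1.83 × 100 = 69.1 %

69.1 %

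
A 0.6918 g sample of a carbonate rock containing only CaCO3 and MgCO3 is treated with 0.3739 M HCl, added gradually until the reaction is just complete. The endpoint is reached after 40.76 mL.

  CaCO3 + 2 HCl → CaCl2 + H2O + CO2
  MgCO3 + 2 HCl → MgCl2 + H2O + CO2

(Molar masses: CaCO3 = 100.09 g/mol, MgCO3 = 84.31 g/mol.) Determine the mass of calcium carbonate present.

n(HCl) = 0.04076 × 0.3739 = 0.01524 mol
Let x = n(CaCO3), y = n(MgCO3).
Titrant: 2x + 2y = 0.01524;  mass: 100.09x + 84.31y = 0.6918
Solving, x = 3.127 × 10^-3 mol, y = 4.493 × 10^-3 mol
mass of CaCO3 = 3.127 × 10^-3 × 100.09 = 0.3130 g

0.3130 g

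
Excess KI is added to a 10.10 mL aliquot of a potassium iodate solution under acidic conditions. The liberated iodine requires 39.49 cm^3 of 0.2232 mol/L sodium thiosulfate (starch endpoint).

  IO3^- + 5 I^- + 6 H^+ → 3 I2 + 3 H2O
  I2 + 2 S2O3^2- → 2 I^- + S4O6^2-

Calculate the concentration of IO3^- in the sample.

n(S2O3^2-) = 0.03949 × 0.2232 = 8.814 × 10^-3 mol
n(I2) = n(S2O3^2-)/2 = 4.407 × 10^-3 mol
From the 1:3 ratio, n(IO3^-) in the aliquot = 1/3 × 4.407 × 10^-3 = 1.469 × 10^-3 mol
[IO3^-] = 1.469 × 10^-3 / 0.01010 = 0.1454 mol/L

0.1454 mol/L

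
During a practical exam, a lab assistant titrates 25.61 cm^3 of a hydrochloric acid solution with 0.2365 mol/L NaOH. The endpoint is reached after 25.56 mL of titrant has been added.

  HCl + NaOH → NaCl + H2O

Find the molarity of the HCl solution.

n(NaOH) = 0.02556 L × 0.2365 mol/L = 6.045 × 10^-3 mol
n(HCl) = 6.045 × 10^-3 mol (1:1 mole ratio)
[HCl] = 6.045 × 10^-3 mol / 0.02561 L = 0.2360 mol/L

0.2360 mol/L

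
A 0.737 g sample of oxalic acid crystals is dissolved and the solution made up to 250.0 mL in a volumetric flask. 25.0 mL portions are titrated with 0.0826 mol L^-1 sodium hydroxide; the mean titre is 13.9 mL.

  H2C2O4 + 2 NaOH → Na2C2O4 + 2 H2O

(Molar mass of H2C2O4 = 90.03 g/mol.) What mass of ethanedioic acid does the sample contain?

0.517 g

n(NaOH) per titration = 0.0139 × 0.0826 = 1.15 × 10^-3 mol
From the 1:2 ratio, n(H2C2O4) in each aliquot = 1/2 × 1.15 × 10^-3 = 5.74 × 10^-4 mol
n(H2C2O4) in the whole flask = 5.74 × 10^-4 × 250.0/25.0 = 5.74 × 10^-3 mol
mass of H2C2O4 = 5.74 × 10^-3 × 90.03 = 0.517 g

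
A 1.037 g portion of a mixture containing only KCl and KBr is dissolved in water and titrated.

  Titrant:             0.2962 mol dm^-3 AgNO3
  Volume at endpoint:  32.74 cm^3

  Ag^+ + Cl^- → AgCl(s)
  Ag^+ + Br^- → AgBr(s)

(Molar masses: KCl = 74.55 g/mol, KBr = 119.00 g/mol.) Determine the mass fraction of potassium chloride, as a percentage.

n(AgNO3) = 0.03274 × 0.2962 = 9.698 × 10^-3 mol
Let x = n(KCl), y = n(KBr).
Titrant: 1x + 1y = 9.698 × 10^-3;  mass: 74.55x + 119.00y = 1.037
Solving, x = 2.632 × 10^-3 mol, y = 7.065 × 10^-3 mol
mass of KCl = 2.632 × 10^-3 × 74.55 = 0.1963 g
% KCl = 0.1963 / 1.037 × 100 = 18.92 %

18.92 %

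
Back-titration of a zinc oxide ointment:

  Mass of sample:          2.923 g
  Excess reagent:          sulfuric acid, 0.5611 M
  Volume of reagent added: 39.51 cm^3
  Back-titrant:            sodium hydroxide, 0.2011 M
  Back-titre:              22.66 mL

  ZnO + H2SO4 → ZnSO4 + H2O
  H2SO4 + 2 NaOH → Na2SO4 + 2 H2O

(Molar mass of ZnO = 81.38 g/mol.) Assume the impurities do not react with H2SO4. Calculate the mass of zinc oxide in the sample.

n(H2SO4) added = 0.03951 × 0.5611 = 0.02217 mol
n(NaOH) used in back-titration = 0.02266 × 0.2011 = 4.557 × 10^-3 mol
From the 1:2 ratio, n(H2SO4) left over = 1/2 × 4.557 × 10^-3 = 2.278 × 10^-3 mol
n(H2SO4) consumed by analyte = 0.02217 − 2.278 × 10^-3 = 0.01989 mol
n(ZnO) = 0.01989 mol (1:1 ratio)
mass of ZnO = 0.01989 × 81.38 = 1.619 g

1.619 g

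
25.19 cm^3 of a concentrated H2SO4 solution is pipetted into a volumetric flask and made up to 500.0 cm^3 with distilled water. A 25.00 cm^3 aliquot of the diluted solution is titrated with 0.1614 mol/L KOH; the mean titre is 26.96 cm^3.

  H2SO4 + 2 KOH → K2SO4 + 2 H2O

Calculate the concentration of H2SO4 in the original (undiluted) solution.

1.727 mol/L

n(KOH) = 0.02696 × 0.1614 = 4.351 × 10^-3 mol
From the 1:2 ratio, n(H2SO4) in the aliquot = 1/2 × 4.351 × 10^-3 = 2.176 × 10^-3 mol
[H2SO4]_dilute = 2.176 × 10^-3 / 0.02500 = 0.08703 mol/L
Dilution factor = 500.0 / 25.19 = 19.85
[H2SO4]_stock = 0.08703 × 19.85 = 1.727 mol/L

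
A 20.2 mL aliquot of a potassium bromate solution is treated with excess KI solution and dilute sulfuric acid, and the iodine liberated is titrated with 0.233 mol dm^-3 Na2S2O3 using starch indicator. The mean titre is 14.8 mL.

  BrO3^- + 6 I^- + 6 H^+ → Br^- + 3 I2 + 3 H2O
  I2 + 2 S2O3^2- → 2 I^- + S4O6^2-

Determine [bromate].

0.0285 mol/L

n(S2O3^2-) = 0.0148 × 0.233 = 3.45 × 10^-3 mol
n(I2) = n(S2O3^2-)/2 = 1.72 × 10^-3 mol
From the 1:3 ratio, n(BrO3^-) in the aliquot = 1/3 × 1.72 × 10^-3 = 5.75 × 10^-4 mol
[BrO3^-] = 5.75 × 10^-4 / 0.0202 = 0.0285 mol/L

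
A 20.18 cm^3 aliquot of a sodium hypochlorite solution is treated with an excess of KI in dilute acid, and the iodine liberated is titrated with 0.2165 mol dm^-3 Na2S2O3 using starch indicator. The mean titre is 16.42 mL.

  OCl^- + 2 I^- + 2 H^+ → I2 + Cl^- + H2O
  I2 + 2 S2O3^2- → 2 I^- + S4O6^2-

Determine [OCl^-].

0.08808 mol/L

n(S2O3^2-) = 0.01642 × 0.2165 = 3.555 × 10^-3 mol
n(I2) = n(S2O3^2-)/2 = 1.777 × 10^-3 mol
n(OCl^-) in the aliquot = 1.777 × 10^-3 mol (1:1 ratio)
[OCl^-] = 1.777 × 10^-3 / 0.02018 = 0.08808 mol/L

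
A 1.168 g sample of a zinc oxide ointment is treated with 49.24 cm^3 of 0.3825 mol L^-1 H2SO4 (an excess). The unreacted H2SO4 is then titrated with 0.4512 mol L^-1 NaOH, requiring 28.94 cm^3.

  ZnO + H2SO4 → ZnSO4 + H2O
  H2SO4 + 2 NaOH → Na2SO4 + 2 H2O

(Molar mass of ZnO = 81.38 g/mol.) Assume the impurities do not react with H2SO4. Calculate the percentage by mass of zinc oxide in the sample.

n(H2SO4) added = 0.04924 × 0.3825 = 0.01883 mol
n(NaOH) used in back-titration = 0.02894 × 0.4512 = 0.01306 mol
From the 1:2 ratio, n(H2SO4) left over = 1/2 × 0.01306 = 6.529 × 10^-3 mol
n(H2SO4) consumed by analyte = 0.01883 − 6.529 × 10^-3 = 0.01231 mol
n(ZnO) = 0.01231 mol (1:1 ratio)
mass of ZnO = 0.01231 × 81.38 = 1.001 g
% ZnO = 1.001 / 1.168 × 100 = 85.74 %

85.74 %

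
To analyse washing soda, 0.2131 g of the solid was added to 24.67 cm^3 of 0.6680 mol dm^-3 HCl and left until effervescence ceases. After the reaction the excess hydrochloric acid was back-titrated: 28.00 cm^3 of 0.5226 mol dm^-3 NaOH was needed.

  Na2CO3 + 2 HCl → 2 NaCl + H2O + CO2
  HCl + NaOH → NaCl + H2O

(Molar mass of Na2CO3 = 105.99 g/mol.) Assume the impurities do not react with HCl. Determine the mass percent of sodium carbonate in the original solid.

n(HCl) added = 0.02467 × 0.6680 = 0.01648 mol
n(NaOH) used in back-titration = 0.02800 × 0.5226 = 0.01463 mol
n(HCl) left over = 0.01463 mol (1:1 ratio)
n(HCl) consumed by analyte = 0.01648 − 0.01463 = 1.847 × 10^-3 mol
From the 1:2 ratio, n(Na2CO3) = 1/2 × 1.847 × 10^-3 = 9.234 × 10^-4 mol
mass of Na2CO3 = 9.234 × 10^-4 × 105.99 = 0.09787 g
% Na2CO3 = 0.09787 / 0.2131 × 100 = 45.93 %

45.93 %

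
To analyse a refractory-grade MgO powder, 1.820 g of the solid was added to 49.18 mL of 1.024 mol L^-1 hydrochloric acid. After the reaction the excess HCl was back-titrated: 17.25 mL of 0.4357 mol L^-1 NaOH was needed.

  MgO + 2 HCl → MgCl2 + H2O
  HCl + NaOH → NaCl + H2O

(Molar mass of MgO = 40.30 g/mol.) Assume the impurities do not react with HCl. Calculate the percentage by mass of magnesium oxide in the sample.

n(HCl) added = 0.04918 × 1.024 = 0.05036 mol
n(NaOH) used in back-titration = 0.01725 × 0.4357 = 7.516 × 10^-3 mol
n(HCl) left over = 7.516 × 10^-3 mol (1:1 ratio)
n(HCl) consumed by analyte = 0.05036 − 7.516 × 10^-3 = 0.04284 mol
From the 1:2 ratio, n(MgO) = 1/2 × 0.04284 = 0.02142 mol
mass of MgO = 0.02142 × 40.30 = 0.8633 g
% MgO = 0.8633 / 1.820 × 100 = 47.43 %

47.43 %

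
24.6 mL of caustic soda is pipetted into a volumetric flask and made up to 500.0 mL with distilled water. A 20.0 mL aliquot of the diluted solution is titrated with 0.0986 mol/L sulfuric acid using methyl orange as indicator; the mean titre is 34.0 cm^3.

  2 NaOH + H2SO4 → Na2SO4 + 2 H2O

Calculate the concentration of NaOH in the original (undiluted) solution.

n(H2SO4) = 0.0340 × 0.0986 = 3.35 × 10^-3 mol
From the 2:1 ratio, n(NaOH) in the aliquot = 2/1 × 3.35 × 10^-3 = 6.70 × 10^-3 mol
[NaOH]_dilute = 6.70 × 10^-3 / 0.0200 = 0.335 mol/L
Dilution factor = 500.0 / 24.6 = 20.33
[NaOH]_stock = 0.335 × 20.33 = 6.81 mol/L

6.81 mol/L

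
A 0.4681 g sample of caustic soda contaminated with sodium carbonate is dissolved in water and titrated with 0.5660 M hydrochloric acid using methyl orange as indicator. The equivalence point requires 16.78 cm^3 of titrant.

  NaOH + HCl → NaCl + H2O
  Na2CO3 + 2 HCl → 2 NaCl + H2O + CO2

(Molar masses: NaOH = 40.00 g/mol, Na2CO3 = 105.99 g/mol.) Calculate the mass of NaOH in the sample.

0.1084 g

n(HCl) = 0.01678 × 0.5660 = 9.497 × 10^-3 mol
Let x = n(NaOH), y = n(Na2CO3).
Titrant: 1x + 2y = 9.497 × 10^-3;  mass: 40.00x + 105.99y = 0.4681
Solving, x = 2.710 × 10^-3 mol, y = 3.394 × 10^-3 mol
mass of NaOH = 2.710 × 10^-3 × 40.00 = 0.1084 g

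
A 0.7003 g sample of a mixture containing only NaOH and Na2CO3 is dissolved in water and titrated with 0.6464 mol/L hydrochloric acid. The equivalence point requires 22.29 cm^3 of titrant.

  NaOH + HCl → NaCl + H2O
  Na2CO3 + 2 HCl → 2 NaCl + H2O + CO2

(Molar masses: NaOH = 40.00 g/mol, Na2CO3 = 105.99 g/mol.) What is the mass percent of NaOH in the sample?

n(HCl) = 0.02229 × 0.6464 = 0.01441 mol
Let x = n(NaOH), y = n(Na2CO3).
Titrant: 1x + 2y = 0.01441;  mass: 40.00x + 105.99y = 0.7003
Solving, x = 4.868 × 10^-3 mol, y = 4.770 × 10^-3 mol
mass of NaOH = 4.868 × 10^-3 × 40.00 = 0.1947 g
% NaOH = 0.1947 / 0.7003 × 100 = 27.81 %

27.81 %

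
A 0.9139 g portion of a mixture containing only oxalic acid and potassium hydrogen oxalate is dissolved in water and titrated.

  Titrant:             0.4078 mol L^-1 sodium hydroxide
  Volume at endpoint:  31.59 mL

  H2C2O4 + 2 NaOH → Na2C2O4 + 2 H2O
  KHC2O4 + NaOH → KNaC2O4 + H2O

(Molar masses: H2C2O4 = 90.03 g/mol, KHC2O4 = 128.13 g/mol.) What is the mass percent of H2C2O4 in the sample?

n(NaOH) = 0.03159 × 0.4078 = 0.01288 mol
Let x = n(H2C2O4), y = n(KHC2O4).
Titrant: 2x + 1y = 0.01288;  mass: 90.03x + 128.13y = 0.9139
Solving, x = 4.432 × 10^-3 mol, y = 4.019 × 10^-3 mol
mass of H2C2O4 = 4.432 × 10^-3 × 90.03 = 0.3990 g
% H2C2O4 = 0.3990 / 0.9139 × 100 = 43.66 %

43.66 %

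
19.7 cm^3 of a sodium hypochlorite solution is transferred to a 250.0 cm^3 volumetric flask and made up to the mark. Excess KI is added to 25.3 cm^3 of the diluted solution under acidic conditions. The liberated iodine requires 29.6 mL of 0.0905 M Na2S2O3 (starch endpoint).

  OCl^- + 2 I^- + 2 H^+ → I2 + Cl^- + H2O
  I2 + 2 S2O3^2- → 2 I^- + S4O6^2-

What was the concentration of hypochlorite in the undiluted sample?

0.672 M

n(S2O3^2-) = 0.0296 × 0.0905 = 2.68 × 10^-3 mol
n(I2) = n(S2O3^2-)/2 = 1.34 × 10^-3 mol
n(OCl^-) in the aliquot = 1.34 × 10^-3 mol (1:1 ratio)
[OCl^-]_dilute = 1.34 × 10^-3 / 0.0253 = 0.0529 mol/L
[OCl^-]_original = 0.0529 × 250.0/19.7 = 0.672 mol/L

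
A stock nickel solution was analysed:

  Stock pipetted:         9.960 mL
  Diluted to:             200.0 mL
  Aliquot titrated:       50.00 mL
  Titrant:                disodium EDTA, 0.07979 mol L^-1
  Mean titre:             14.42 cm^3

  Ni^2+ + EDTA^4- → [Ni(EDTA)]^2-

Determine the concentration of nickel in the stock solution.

n(EDTA) = 0.01442 × 0.07979 = 1.151 × 10^-3 mol
n(Ni2+) in the aliquot = 1.151 × 10^-3 mol (1:1 ratio)
[Ni2+]_dilute = 1.151 × 10^-3 / 0.05000 = 0.02301 mol/L
Dilution factor = 200.0 / 9.960 = 20.08
[Ni2+]_stock = 0.02301 × 20.08 = 0.4621 mol/L

0.4621 mol/L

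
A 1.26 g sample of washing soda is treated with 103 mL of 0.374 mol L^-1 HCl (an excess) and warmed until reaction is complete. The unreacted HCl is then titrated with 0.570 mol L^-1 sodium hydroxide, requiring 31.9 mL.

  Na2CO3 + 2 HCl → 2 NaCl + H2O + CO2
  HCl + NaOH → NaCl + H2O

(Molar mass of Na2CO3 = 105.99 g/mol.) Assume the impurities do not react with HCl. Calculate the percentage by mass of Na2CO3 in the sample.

85.5 %

n(HCl) added = 0.103 × 0.374 = 0.0385 mol
n(NaOH) used in back-titration = 0.0319 × 0.570 = 0.0182 mol
n(HCl) left over = 0.0182 mol (1:1 ratio)
n(HCl) consumed by analyte = 0.0385 − 0.0182 = 0.0203 mol
From the 1:2 ratio, n(Na2CO3) = 1/2 × 0.0203 = 0.0102 mol
mass of Na2CO3 = 0.0102 × 105.99 = 1.08 g
% Na2CO3 = 1.08 / 1.26 × 100 = 85.5 %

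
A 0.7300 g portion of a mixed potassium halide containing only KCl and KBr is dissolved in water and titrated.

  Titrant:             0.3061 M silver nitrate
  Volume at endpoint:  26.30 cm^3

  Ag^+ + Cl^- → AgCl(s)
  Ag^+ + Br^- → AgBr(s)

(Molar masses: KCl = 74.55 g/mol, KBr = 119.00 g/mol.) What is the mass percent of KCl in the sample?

n(AgNO3) = 0.02630 × 0.3061 = 8.050 × 10^-3 mol
Let x = n(KCl), y = n(KBr).
Titrant: 1x + 1y = 8.050 × 10^-3;  mass: 74.55x + 119.00y = 0.7300
Solving, x = 5.129 × 10^-3 mol, y = 2.921 × 10^-3 mol
mass of KCl = 5.129 × 10^-3 × 74.55 = 0.3824 g
% KCl = 0.3824 / 0.7300 × 100 = 52.38 %

52.38 %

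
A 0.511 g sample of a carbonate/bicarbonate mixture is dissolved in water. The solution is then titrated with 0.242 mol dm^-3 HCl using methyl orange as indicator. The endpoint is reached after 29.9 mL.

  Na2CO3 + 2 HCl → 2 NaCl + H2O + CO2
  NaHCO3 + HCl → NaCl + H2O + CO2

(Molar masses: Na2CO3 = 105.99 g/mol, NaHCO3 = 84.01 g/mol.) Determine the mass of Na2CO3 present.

0.166 g

n(HCl) = 0.0299 × 0.242 = 7.24 × 10^-3 mol
Let x = n(Na2CO3), y = n(NaHCO3).
Titrant: 2x + 1y = 7.24 × 10^-3;  mass: 105.99x + 84.01y = 0.511
Solving, x = 1.56 × 10^-3 mol, y = 4.11 × 10^-3 mol
mass of Na2CO3 = 1.56 × 10^-3 × 105.99 = 0.166 g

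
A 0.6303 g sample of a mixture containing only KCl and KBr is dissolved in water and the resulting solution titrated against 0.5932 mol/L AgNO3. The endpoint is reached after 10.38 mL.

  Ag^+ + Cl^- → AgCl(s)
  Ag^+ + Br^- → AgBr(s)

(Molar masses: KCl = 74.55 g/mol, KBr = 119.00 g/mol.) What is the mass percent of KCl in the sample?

n(AgNO3) = 0.01038 × 0.5932 = 6.157 × 10^-3 mol
Let x = n(KCl), y = n(KBr).
Titrant: 1x + 1y = 6.157 × 10^-3;  mass: 74.55x + 119.00y = 0.6303
Solving, x = 2.304 × 10^-3 mol, y = 3.853 × 10^-3 mol
mass of KCl = 2.304 × 10^-3 × 74.55 = 0.1718 g
% KCl = 0.1718 / 0.6303 × 100 = 27.26 %

27.26 %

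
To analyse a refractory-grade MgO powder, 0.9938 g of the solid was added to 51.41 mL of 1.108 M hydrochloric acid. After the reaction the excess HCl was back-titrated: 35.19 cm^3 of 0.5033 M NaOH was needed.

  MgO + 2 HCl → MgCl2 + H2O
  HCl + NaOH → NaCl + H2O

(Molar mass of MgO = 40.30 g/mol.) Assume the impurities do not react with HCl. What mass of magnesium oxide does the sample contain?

0.7909 g

n(HCl) added = 0.05141 × 1.108 = 0.05696 mol
n(NaOH) used in back-titration = 0.03519 × 0.5033 = 0.01771 mol
n(HCl) left over = 0.01771 mol (1:1 ratio)
n(HCl) consumed by analyte = 0.05696 − 0.01771 = 0.03925 mol
From the 1:2 ratio, n(MgO) = 1/2 × 0.03925 = 0.01963 mol
mass of MgO = 0.01963 × 40.30 = 0.7909 g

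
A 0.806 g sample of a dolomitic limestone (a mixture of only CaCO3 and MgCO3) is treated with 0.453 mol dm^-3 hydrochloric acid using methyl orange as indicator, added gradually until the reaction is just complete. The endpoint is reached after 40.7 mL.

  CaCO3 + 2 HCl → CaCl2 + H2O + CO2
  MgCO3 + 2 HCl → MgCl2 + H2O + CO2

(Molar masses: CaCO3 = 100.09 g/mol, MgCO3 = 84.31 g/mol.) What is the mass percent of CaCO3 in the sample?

22.7 %

n(HCl) = 0.0407 × 0.453 = 0.0184 mol
Let x = n(CaCO3), y = n(MgCO3).
Titrant: 2x + 2y = 0.0184;  mass: 100.09x + 84.31y = 0.806
Solving, x = 1.82 × 10^-3 mol, y = 7.39 × 10^-3 mol
mass of CaCO3 = 1.82 × 10^-3 × 100.09 = 0.183 g
% CaCO3 = 0.183 / 0.806 × 100 = 22.7 %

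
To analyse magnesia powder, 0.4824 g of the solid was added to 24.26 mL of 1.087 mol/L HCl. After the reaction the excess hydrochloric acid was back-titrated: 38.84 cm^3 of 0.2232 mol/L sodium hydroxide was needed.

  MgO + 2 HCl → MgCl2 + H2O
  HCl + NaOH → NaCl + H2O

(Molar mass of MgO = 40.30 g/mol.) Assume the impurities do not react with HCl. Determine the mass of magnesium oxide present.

n(HCl) added = 0.02426 × 1.087 = 0.02637 mol
n(NaOH) used in back-titration = 0.03884 × 0.2232 = 8.669 × 10^-3 mol
n(HCl) left over = 8.669 × 10^-3 mol (1:1 ratio)
n(HCl) consumed by analyte = 0.02637 − 8.669 × 10^-3 = 0.01770 mol
From the 1:2 ratio, n(MgO) = 1/2 × 0.01770 = 8.851 × 10^-3 mol
mass of MgO = 8.851 × 10^-3 × 40.30 = 0.3567 g

0.3567 g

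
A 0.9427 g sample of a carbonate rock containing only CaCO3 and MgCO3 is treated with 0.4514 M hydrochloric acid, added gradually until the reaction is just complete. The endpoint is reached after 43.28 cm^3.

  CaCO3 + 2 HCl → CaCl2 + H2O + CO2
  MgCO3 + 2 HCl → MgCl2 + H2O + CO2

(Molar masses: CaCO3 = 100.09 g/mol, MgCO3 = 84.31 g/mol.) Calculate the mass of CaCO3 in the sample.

n(HCl) = 0.04328 × 0.4514 = 0.01954 mol
Let x = n(CaCO3), y = n(MgCO3).
Titrant: 2x + 2y = 0.01954;  mass: 100.09x + 84.31y = 0.9427
Solving, x = 7.550 × 10^-3 mol, y = 2.219 × 10^-3 mol
mass of CaCO3 = 7.550 × 10^-3 × 100.09 = 0.7557 g

0.7557 g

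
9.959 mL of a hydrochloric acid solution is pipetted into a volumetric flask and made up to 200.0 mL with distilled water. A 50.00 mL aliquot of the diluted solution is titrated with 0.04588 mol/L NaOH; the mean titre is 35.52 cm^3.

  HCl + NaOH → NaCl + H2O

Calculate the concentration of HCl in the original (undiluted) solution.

0.6545 mol/L

n(NaOH) = 0.03552 × 0.04588 = 1.630 × 10^-3 mol
n(HCl) in the aliquot = 1.630 × 10^-3 mol (1:1 ratio)
[HCl]_dilute = 1.630 × 10^-3 / 0.05000 = 0.03259 mol/L
Dilution factor = 200.0 / 9.959 = 20.08
[HCl]_stock = 0.03259 × 20.08 = 0.6545 mol/L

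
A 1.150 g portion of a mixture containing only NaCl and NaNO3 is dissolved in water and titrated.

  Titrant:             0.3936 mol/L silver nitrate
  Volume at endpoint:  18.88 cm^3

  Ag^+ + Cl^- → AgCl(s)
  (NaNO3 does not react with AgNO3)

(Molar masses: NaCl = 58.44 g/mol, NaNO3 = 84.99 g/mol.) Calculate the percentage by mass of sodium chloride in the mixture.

n(AgNO3) = 0.01888 × 0.3936 = 7.431 × 10^-3 mol
Let x = n(NaCl), y = n(NaNO3).
Titrant: 1x = 7.431 × 10^-3;  mass: 58.44x + 84.99y = 1.150
Solving, x = 7.431 × 10^-3 mol, y = 8.421 × 10^-3 mol
mass of NaCl = 7.431 × 10^-3 × 58.44 = 0.4343 g
% NaCl = 0.4343 / 1.150 × 100 = 37.76 %

37.76 %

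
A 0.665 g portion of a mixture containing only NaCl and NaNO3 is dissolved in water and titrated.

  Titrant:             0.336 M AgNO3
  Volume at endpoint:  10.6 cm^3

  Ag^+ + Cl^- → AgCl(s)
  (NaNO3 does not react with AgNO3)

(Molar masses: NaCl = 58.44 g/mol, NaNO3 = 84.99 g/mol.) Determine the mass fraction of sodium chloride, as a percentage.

n(AgNO3) = 0.0106 × 0.336 = 3.56 × 10^-3 mol
Let x = n(NaCl), y = n(NaNO3).
Titrant: 1x = 3.56 × 10^-3;  mass: 58.44x + 84.99y = 0.665
Solving, x = 3.56 × 10^-3 mol, y = 5.38 × 10^-3 mol
mass of NaCl = 3.56 × 10^-3 × 58.44 = 0.208 g
% NaCl = 0.208 / 0.665 × 100 = 31.3 %

31.3 %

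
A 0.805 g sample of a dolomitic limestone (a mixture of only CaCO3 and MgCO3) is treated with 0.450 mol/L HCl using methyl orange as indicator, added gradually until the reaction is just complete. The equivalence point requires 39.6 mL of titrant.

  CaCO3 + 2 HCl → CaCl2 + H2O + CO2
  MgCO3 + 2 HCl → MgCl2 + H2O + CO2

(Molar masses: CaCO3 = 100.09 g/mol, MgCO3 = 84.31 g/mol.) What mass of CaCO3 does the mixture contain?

n(HCl) = 0.0396 × 0.450 = 0.0178 mol
Let x = n(CaCO3), y = n(MgCO3).
Titrant: 2x + 2y = 0.0178;  mass: 100.09x + 84.31y = 0.805
Solving, x = 3.41 × 10^-3 mol, y = 5.50 × 10^-3 mol
mass of CaCO3 = 3.41 × 10^-3 × 100.09 = 0.341 g

0.341 g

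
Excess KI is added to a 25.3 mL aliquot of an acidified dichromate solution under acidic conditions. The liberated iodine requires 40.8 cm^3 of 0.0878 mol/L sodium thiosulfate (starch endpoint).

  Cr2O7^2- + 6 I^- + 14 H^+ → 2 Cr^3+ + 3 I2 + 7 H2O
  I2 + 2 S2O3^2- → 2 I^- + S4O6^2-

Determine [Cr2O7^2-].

n(S2O3^2-) = 0.0408 × 0.0878 = 3.58 × 10^-3 mol
n(I2) = n(S2O3^2-)/2 = 1.79 × 10^-3 mol
From the 1:3 ratio, n(Cr2O7^2-) in the aliquot = 1/3 × 1.79 × 10^-3 = 5.97 × 10^-4 mol
[Cr2O7^2-] = 5.97 × 10^-4 / 0.0253 = 0.0236 mol/L

0.0236 mol/L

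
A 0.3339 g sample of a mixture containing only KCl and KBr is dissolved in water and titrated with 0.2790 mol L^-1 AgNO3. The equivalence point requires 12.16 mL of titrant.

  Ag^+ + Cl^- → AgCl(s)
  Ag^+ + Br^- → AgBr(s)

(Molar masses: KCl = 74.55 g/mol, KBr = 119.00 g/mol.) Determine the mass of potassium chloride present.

0.1171 g

n(AgNO3) = 0.01216 × 0.2790 = 3.393 × 10^-3 mol
Let x = n(KCl), y = n(KBr).
Titrant: 1x + 1y = 3.393 × 10^-3;  mass: 74.55x + 119.00y = 0.3339
Solving, x = 1.571 × 10^-3 mol, y = 1.822 × 10^-3 mol
mass of KCl = 1.571 × 10^-3 × 74.55 = 0.1171 g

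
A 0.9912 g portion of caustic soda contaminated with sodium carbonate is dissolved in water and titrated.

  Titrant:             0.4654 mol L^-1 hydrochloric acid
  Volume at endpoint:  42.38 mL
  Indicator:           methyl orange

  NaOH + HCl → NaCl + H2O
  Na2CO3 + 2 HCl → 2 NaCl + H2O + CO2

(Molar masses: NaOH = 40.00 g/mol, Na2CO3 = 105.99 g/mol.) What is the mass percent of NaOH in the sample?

n(HCl) = 0.04238 × 0.4654 = 0.01972 mol
Let x = n(NaOH), y = n(Na2CO3).
Titrant: 1x + 2y = 0.01972;  mass: 40.00x + 105.99y = 0.9912
Solving, x = 4.160 × 10^-3 mol, y = 7.782 × 10^-3 mol
mass of NaOH = 4.160 × 10^-3 × 40.00 = 0.1664 g
% NaOH = 0.1664 / 0.9912 × 100 = 16.79 %

16.79 %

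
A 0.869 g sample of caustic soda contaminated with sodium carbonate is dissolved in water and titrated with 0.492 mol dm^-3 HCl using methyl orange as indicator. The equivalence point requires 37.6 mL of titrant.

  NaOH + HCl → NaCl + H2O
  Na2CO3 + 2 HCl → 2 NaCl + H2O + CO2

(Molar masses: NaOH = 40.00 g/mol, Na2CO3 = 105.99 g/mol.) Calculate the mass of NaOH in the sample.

0.343 g

n(HCl) = 0.0376 × 0.492 = 0.0185 mol
Let x = n(NaOH), y = n(Na2CO3).
Titrant: 1x + 2y = 0.0185;  mass: 40.00x + 105.99y = 0.869
Solving, x = 8.57 × 10^-3 mol, y = 4.96 × 10^-3 mol
mass of NaOH = 8.57 × 10^-3 × 40.00 = 0.343 g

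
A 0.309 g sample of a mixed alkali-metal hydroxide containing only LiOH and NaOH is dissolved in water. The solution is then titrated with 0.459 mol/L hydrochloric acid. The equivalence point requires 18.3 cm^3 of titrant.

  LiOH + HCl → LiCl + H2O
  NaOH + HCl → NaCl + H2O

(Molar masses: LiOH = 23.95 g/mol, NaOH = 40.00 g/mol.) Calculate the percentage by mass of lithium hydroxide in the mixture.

n(HCl) = 0.0183 × 0.459 = 8.40 × 10^-3 mol
Let x = n(LiOH), y = n(NaOH).
Titrant: 1x + 1y = 8.40 × 10^-3;  mass: 23.95x + 40.00y = 0.309
Solving, x = 1.68 × 10^-3 mol, y = 6.72 × 10^-3 mol
mass of LiOH = 1.68 × 10^-3 × 23.95 = 0.0403 g
% LiOH = 0.0403 / 0.309 × 100 = 13.0 %

13.0 %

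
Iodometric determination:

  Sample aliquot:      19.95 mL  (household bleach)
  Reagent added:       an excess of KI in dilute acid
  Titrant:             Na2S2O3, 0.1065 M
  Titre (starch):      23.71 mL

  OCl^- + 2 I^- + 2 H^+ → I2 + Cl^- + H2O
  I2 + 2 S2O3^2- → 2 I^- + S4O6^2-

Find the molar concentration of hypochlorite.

0.06329 M

n(S2O3^2-) = 0.02371 × 0.1065 = 2.525 × 10^-3 mol
n(I2) = n(S2O3^2-)/2 = 1.263 × 10^-3 mol
n(OCl^-) in the aliquot = 1.263 × 10^-3 mol (1:1 ratio)
[OCl^-] = 1.263 × 10^-3 / 0.01995 = 0.06329 mol/L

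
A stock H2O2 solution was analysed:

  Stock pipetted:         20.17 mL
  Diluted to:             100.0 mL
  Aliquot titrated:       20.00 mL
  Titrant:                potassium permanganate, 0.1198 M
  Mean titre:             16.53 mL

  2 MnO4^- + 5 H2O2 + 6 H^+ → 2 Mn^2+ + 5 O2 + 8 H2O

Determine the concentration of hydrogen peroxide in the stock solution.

n(KMnO4) = 0.01653 × 0.1198 = 1.980 × 10^-3 mol
From the 5:2 ratio, n(H2O2) in the aliquot = 5/2 × 1.980 × 10^-3 = 4.951 × 10^-3 mol
[H2O2]_dilute = 4.951 × 10^-3 / 0.02000 = 0.2475 mol/L
Dilution factor = 100.0 / 20.17 = 4.958
[H2O2]_stock = 0.2475 × 4.958 = 1.227 mol/L

1.227 M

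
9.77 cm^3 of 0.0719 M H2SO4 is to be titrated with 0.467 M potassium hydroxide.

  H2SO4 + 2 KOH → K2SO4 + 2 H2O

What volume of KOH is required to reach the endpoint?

3.01 mL

n(H2SO4) = 0.00977 L × 0.0719 mol/L = 7.02 × 10^-4 mol
From the 2:1 stoichiometry, n(KOH) = 2/1 × 7.02 × 10^-4 = 1.40 × 10^-3 mol
V(KOH) = 1.40 × 10^-3 mol / 0.467 mol/L = 0.00301 L = 3.01 mL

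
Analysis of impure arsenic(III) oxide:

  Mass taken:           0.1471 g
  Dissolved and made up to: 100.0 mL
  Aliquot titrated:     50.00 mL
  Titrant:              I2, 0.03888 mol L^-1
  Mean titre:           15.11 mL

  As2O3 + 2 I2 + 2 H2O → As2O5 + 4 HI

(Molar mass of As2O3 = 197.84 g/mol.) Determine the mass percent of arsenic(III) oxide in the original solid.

79.01 %

n(I2) per titration = 0.01511 × 0.03888 = 5.875 × 10^-4 mol
From the 1:2 ratio, n(As2O3) in each aliquot = 1/2 × 5.875 × 10^-4 = 2.937 × 10^-4 mol
n(As2O3) in the whole flask = 2.937 × 10^-4 × 100.0/50.00 = 5.875 × 10^-4 mol
mass of As2O3 = 5.875 × 10^-4 × 197.84 = 0.1162 g
% As2O3 = 0.1162 / 0.1471 × 100 = 79.01 %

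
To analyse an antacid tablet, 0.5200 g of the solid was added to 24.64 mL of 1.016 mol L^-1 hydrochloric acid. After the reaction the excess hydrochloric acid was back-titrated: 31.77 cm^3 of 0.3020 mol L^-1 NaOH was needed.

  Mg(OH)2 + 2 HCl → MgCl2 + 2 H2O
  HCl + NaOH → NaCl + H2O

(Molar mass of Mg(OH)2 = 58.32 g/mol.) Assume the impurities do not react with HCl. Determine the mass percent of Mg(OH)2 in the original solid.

86.58 %

n(HCl) added = 0.02464 × 1.016 = 0.02503 mol
n(NaOH) used in back-titration = 0.03177 × 0.3020 = 9.595 × 10^-3 mol
n(HCl) left over = 9.595 × 10^-3 mol (1:1 ratio)
n(HCl) consumed by analyte = 0.02503 − 9.595 × 10^-3 = 0.01544 mol
From the 1:2 ratio, n(Mg(OH)2) = 1/2 × 0.01544 = 7.720 × 10^-3 mol
mass of Mg(OH)2 = 7.720 × 10^-3 × 58.32 = 0.4502 g
% Mg(OH)2 = 0.4502 / 0.5200 × 100 = 86.58 %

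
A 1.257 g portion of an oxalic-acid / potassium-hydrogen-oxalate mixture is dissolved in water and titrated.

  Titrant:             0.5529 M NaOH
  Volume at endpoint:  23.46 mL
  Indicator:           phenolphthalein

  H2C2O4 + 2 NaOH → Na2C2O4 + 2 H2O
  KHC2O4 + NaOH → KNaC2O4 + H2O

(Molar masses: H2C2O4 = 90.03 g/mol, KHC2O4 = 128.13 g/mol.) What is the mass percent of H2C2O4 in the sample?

n(NaOH) = 0.02346 × 0.5529 = 0.01297 mol
Let x = n(H2C2O4), y = n(KHC2O4).
Titrant: 2x + 1y = 0.01297;  mass: 90.03x + 128.13y = 1.257
Solving, x = 2.436 × 10^-3 mol, y = 8.099 × 10^-3 mol
mass of H2C2O4 = 2.436 × 10^-3 × 90.03 = 0.2193 g
% H2C2O4 = 0.2193 / 1.257 × 100 = 17.45 %

17.45 %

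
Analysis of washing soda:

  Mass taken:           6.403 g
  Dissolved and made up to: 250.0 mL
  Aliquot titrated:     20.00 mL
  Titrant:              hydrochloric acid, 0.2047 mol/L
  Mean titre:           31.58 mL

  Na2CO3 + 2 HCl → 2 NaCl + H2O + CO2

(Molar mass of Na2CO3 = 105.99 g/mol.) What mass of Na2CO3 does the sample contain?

n(HCl) per titration = 0.03158 × 0.2047 = 6.464 × 10^-3 mol
From the 1:2 ratio, n(Na2CO3) in each aliquot = 1/2 × 6.464 × 10^-3 = 3.232 × 10^-3 mol
n(Na2CO3) in the whole flask = 3.232 × 10^-3 × 250.0/20.00 = 0.04040 mol
mass of Na2CO3 = 0.04040 × 105.99 = 4.282 g

4.282 g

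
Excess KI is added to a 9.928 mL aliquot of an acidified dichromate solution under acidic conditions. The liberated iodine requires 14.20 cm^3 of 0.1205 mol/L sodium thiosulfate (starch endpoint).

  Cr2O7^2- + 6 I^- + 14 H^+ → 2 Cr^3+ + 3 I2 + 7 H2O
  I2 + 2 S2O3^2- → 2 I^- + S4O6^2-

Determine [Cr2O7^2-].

n(S2O3^2-) = 0.01420 × 0.1205 = 1.711 × 10^-3 mol
n(I2) = n(S2O3^2-)/2 = 8.555 × 10^-4 mol
From the 1:3 ratio, n(Cr2O7^2-) in the aliquot = 1/3 × 8.555 × 10^-4 = 2.852 × 10^-4 mol
[Cr2O7^2-] = 2.852 × 10^-4 / 0.009928 = 0.02873 mol/L

0.02873 mol/L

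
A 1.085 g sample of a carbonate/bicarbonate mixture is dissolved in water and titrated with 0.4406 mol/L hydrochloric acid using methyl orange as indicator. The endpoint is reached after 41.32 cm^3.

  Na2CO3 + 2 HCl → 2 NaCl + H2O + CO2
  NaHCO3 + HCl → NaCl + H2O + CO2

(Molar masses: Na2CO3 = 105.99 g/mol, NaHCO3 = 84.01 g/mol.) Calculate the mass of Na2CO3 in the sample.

0.7594 g

n(HCl) = 0.04132 × 0.4406 = 0.01821 mol
Let x = n(Na2CO3), y = n(NaHCO3).
Titrant: 2x + 1y = 0.01821;  mass: 105.99x + 84.01y = 1.085
Solving, x = 7.165 × 10^-3 mol, y = 3.875 × 10^-3 mol
mass of Na2CO3 = 7.165 × 10^-3 × 105.99 = 0.7594 g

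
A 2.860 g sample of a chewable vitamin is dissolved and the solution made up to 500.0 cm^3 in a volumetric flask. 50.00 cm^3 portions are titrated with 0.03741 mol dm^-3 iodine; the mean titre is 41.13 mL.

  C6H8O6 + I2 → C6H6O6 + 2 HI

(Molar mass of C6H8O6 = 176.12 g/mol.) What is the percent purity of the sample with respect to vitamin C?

n(I2) per titration = 0.04113 × 0.03741 = 1.539 × 10^-3 mol
n(C6H8O6) in each aliquot = 1.539 × 10^-3 mol (1:1 ratio)
n(C6H8O6) in the whole flask = 1.539 × 10^-3 × 500.0/50.00 = 0.01539 mol
mass of C6H8O6 = 0.01539 × 176.12 = 2.710 g
% C6H8O6 = 2.710 / 2.860 × 100 = 94.75 %

94.75 %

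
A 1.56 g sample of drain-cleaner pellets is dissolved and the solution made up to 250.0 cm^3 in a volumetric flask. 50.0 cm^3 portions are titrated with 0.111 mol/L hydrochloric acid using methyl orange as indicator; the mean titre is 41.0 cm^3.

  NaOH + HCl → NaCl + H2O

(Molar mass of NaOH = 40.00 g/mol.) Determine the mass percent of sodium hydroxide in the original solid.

n(HCl) per titration = 0.0410 × 0.111 = 4.55 × 10^-3 mol
n(NaOH) in each aliquot = 4.55 × 10^-3 mol (1:1 ratio)
n(NaOH) in the whole flask = 4.55 × 10^-3 × 250.0/50.0 = 0.0228 mol
mass of NaOH = 0.0228 × 40.00 = 0.910 g
% NaOH = 0.910 / 1.56 × 100 = 58.3 %

58.3 %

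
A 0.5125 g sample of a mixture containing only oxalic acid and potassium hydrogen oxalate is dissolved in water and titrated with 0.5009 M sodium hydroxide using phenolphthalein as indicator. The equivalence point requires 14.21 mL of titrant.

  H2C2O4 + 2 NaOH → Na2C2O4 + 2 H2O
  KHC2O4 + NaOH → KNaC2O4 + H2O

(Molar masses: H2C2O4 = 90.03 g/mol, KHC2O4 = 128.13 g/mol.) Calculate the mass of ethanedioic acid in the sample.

n(NaOH) = 0.01421 × 0.5009 = 7.118 × 10^-3 mol
Let x = n(H2C2O4), y = n(KHC2O4).
Titrant: 2x + 1y = 7.118 × 10^-3;  mass: 90.03x + 128.13y = 0.5125
Solving, x = 2.403 × 10^-3 mol, y = 2.311 × 10^-3 mol
mass of H2C2O4 = 2.403 × 10^-3 × 90.03 = 0.2164 g

0.2164 g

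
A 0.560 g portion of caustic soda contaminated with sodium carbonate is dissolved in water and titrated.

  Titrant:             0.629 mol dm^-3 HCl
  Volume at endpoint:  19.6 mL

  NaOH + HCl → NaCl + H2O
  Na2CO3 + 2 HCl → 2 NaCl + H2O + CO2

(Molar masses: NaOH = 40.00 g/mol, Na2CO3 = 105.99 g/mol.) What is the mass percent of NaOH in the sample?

n(HCl) = 0.0196 × 0.629 = 0.0123 mol
Let x = n(NaOH), y = n(Na2CO3).
Titrant: 1x + 2y = 0.0123;  mass: 40.00x + 105.99y = 0.560
Solving, x = 7.18 × 10^-3 mol, y = 2.57 × 10^-3 mol
mass of NaOH = 7.18 × 10^-3 × 40.00 = 0.287 g
% NaOH = 0.287 / 0.560 × 100 = 51.3 %

51.3 %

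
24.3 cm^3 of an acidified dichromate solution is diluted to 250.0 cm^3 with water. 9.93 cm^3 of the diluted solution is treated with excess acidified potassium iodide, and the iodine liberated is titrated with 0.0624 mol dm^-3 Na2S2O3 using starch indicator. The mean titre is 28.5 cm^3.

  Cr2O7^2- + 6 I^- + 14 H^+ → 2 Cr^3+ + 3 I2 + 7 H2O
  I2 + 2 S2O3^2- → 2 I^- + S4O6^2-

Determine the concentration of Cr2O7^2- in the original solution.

n(S2O3^2-) = 0.0285 × 0.0624 = 1.78 × 10^-3 mol
n(I2) = n(S2O3^2-)/2 = 8.89 × 10^-4 mol
From the 1:3 ratio, n(Cr2O7^2-) in the aliquot = 1/3 × 8.89 × 10^-4 = 2.96 × 10^-4 mol
[Cr2O7^2-]_dilute = 2.96 × 10^-4 / 0.00993 = 0.0298 mol/L
[Cr2O7^2-]_original = 0.0298 × 250.0/24.3 = 0.307 mol/L

0.307 mol/L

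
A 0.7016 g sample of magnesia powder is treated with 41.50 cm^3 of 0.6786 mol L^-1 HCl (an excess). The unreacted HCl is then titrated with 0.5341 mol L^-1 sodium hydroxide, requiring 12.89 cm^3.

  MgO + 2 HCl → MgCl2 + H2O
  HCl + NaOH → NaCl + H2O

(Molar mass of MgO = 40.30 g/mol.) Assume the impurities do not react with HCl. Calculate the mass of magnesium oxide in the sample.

n(HCl) added = 0.04150 × 0.6786 = 0.02816 mol
n(NaOH) used in back-titration = 0.01289 × 0.5341 = 6.885 × 10^-3 mol
n(HCl) left over = 6.885 × 10^-3 mol (1:1 ratio)
n(HCl) consumed by analyte = 0.02816 − 6.885 × 10^-3 = 0.02128 mol
From the 1:2 ratio, n(MgO) = 1/2 × 0.02128 = 0.01064 mol
mass of MgO = 0.01064 × 40.30 = 0.4287 g

0.4287 g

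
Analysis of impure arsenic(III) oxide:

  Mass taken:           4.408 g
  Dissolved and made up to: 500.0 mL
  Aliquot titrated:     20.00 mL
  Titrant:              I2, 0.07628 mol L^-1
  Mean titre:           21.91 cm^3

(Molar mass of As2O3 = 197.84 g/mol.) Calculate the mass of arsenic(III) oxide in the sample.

4.133 g

As2O3 + 2 I2 + 2 H2O → As2O5 + 4 HI
n(I2) per titration = 0.02191 × 0.07628 = 1.671 × 10^-3 mol
From the 1:2 ratio, n(As2O3) in each aliquot = 1/2 × 1.671 × 10^-3 = 8.356 × 10^-4 mol
n(As2O3) in the whole flask = 8.356 × 10^-4 × 500.0/20.00 = 0.02089 mol
mass of As2O3 = 0.02089 × 197.84 = 4.133 g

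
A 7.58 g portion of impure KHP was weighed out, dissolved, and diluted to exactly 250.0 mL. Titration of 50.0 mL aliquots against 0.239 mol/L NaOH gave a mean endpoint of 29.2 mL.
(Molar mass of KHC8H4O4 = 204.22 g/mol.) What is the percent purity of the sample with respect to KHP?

94.0 %

KHC8H4O4 + NaOH → KNaC8H4O4 + H2O
n(NaOH) per titration = 0.0292 × 0.239 = 6.98 × 10^-3 mol
n(KHC8H4O4) in each aliquot = 6.98 × 10^-3 mol (1:1 ratio)
n(KHC8H4O4) in the whole flask = 6.98 × 10^-3 × 250.0/50.0 = 0.0349 mol
mass of KHC8H4O4 = 0.0349 × 204.22 = 7.13 g
% KHC8H4O4 = 7.13 / 7.58 × 100 = 94.0 %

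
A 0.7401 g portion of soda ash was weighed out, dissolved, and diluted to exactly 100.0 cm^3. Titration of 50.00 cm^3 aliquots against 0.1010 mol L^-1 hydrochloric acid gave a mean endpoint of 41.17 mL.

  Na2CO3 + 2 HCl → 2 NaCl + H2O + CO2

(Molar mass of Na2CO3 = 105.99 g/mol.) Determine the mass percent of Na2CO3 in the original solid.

59.55 %

n(HCl) per titration = 0.04117 × 0.1010 = 4.158 × 10^-3 mol
From the 1:2 ratio, n(Na2CO3) in each aliquot = 1/2 × 4.158 × 10^-3 = 2.079 × 10^-3 mol
n(Na2CO3) in the whole flask = 2.079 × 10^-3 × 100.0/50.00 = 4.158 × 10^-3 mol
mass of Na2CO3 = 4.158 × 10^-3 × 105.99 = 0.4407 g
% Na2CO3 = 0.4407 / 0.7401 × 100 = 59.55 %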